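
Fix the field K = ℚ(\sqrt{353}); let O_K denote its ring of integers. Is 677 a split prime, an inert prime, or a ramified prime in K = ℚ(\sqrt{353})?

d = 353 ≡ 1 (mod 4), so O_K = ℤ[(1+√353)/2] and disc(K) = d = 353.
disc(K) = 353 is not divisible by 677; 677 is unramified.
Legendre symbol by Euler's criterion: (353/677) ≡ 353^338 ≡ 1 (mod 677), i.e. (353/677) = 1.
(353/677) = 1, so 677 splits.

677 splits in O_K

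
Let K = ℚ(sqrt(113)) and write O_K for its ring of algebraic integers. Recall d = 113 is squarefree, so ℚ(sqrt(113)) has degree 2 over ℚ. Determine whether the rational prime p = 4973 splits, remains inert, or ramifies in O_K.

p splits

113 mod 4 = 1, hence disc K = 113 and O_K = ℤ[(1+√113)/2].
Since gcd(4973, 113) = 1 the prime 4973 does not ramify.
Compute (113/4973) via Euler: 113^((4973-1)/2) mod 4973 = 1, so (113/4973) = 1.
d is a quadratic residue mod p, hence 4973 splits in O_K.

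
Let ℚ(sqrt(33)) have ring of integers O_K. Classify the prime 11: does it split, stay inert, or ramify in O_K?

Since 33 ≡ 1 mod 4, the ring of integers is ℤ[(1+√33)/2] with discriminant 33.
11 divides disc(K) = 33, so 11 ramifies.

p ramifies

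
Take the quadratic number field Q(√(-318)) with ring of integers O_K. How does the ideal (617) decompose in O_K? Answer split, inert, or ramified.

d = -318 ≡ 2 (mod 4), so O_K = ℤ[√-318] and disc(K) = 4d = -1272.
disc(K) = -1272 is not divisible by 617; 617 is unramified.
(-318/617) = 299^308 mod 617 = 1, giving Legendre symbol 1.
d is a quadratic residue mod p, hence 617 splits in O_K.

split — (617) = 𝔭₁𝔭₂ with 𝔭₁ ≠ 𝔭₂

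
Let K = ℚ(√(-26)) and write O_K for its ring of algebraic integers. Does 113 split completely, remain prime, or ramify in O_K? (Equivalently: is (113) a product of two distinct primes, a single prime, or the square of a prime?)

d = -26 ≡ 2 (mod 4), so O_K = ℤ[√-26] and disc(K) = 4d = -104.
113 ∤ -104, so 113 is unramified.
(-26/113) = 87^56 mod 113 = 1, giving Legendre symbol 1.
(-26/113) = 1, so 113 splits.

splits completely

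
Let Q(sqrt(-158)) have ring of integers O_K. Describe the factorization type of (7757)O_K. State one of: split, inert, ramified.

split — (7757) = 𝔭₁𝔭₂ with 𝔭₁ ≠ 𝔭₂

d = -158 ≡ 2 (mod 4), so O_K = ℤ[√-158] and disc(K) = 4d = -632.
Since gcd(7757, -632) = 1 the prime 7757 does not ramify.
Legendre symbol by Euler's criterion: (-158/7757) ≡ (-158)^3878 ≡ 1 (mod 7757), i.e. (-158/7757) = 1.
(-158/7757) = 1, so 7757 splits.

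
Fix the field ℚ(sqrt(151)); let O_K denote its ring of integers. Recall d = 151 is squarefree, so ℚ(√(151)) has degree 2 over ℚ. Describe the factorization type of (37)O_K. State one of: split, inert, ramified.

split

d = 151 ≡ 3 (mod 4), so O_K = ℤ[√151] and disc(K) = 4d = 604.
disc(K) = 604 is not divisible by 37; 37 is unramified.
Legendre symbol by Euler's criterion: (151/37) ≡ 151^18 ≡ 1 (mod 37), i.e. (151/37) = 1.
d is a quadratic residue mod p, hence 37 splits in O_K.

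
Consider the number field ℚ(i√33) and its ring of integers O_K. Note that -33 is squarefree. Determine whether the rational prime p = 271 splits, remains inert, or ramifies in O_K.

split — (271) = 𝔭₁𝔭₂ with 𝔭₁ ≠ 𝔭₂

Since -33 ≢ 1 mod 4, the ring of integers is ℤ[√-33] with discriminant 4·(-33) = -132.
disc(K) = -132 is not divisible by 271; 271 is unramified.
(-33/271) = 238^135 mod 271 = 1, giving Legendre symbol 1.
d is a quadratic residue mod p, hence 271 splits in O_K.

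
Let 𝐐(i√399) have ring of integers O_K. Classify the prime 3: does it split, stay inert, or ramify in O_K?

ramifies in O_K

Since -399 ≡ 1 mod 4, the ring of integers is ℤ[(1+√-399)/2] with discriminant -399.
disc(K) = -399 = 3·(-133), so p = 3 is ramified.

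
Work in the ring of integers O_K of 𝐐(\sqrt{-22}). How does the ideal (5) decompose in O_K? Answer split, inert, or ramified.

inert — (5) stays prime in O_K

-22 mod 4 = 2, hence disc K = 4·(-22) = -88 and O_K = ℤ[√-22].
Since gcd(5, -88) = 1 the prime 5 does not ramify.
Compute (-22/5) via Euler: 3^((5-1)/2) mod 5 = 4, so (-22/5) = -1.
Legendre symbol -1 ⇒ 5 is inert.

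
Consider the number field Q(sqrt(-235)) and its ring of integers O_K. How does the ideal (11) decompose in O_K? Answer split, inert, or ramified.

11 remains inert

Since -235 ≡ 1 mod 4, the ring of integers is ℤ[(1+√-235)/2] with discriminant -235.
disc(K) = -235 is not divisible by 11; 11 is unramified.
(-235/11) = 7^5 mod 11 = 10, giving Legendre symbol -1.
d is a non-residue mod p, hence 11 remains inert in O_K.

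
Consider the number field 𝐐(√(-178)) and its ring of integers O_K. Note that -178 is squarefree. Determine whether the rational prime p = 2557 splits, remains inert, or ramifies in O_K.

p splits

Since -178 ≢ 1 mod 4, the ring of integers is ℤ[√-178] with discriminant 4·(-178) = -712.
disc(K) = -712 is not divisible by 2557; 2557 is unramified.
Legendre symbol by Euler's criterion: (-178/2557) ≡ (-178)^1278 ≡ 1 (mod 2557), i.e. (-178/2557) = 1.
d is a quadratic residue mod p, hence 2557 splits in O_K.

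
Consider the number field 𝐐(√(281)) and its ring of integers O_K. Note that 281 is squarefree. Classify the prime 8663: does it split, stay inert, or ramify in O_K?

281 mod 4 = 1, hence disc K = 281 and O_K = ℤ[(1+√281)/2].
Since gcd(8663, 281) = 1 the prime 8663 does not ramify.
Legendre symbol by Euler's criterion: (281/8663) ≡ 281^4331 ≡ 8662 (mod 8663), i.e. (281/8663) = -1.
(281/8663) = -1, so 8663 is inert.

inert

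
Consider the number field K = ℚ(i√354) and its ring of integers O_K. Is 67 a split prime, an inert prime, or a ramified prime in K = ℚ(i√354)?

-354 mod 4 = 2, hence disc K = 4·(-354) = -1416 and O_K = ℤ[√-354].
67 ∤ -1416, so 67 is unramified.
(-354/67) = 48^33 mod 67 = 66, giving Legendre symbol -1.
d is a non-residue mod p, hence 67 remains inert in O_K.

inert — (67) stays prime in O_K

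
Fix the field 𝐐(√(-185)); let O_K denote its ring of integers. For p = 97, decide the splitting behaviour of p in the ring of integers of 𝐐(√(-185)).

Since -185 ≢ 1 mod 4, the ring of integers is ℤ[√-185] with discriminant 4·(-185) = -740.
Since gcd(97, -740) = 1 the prime 97 does not ramify.
Euler's criterion: (-185)^48 mod 97 = 1. Thus (-185|97) = 1.
d is a quadratic residue mod p, hence 97 splits in O_K.

split — (97) = 𝔭₁𝔭₂ with 𝔭₁ ≠ 𝔭₂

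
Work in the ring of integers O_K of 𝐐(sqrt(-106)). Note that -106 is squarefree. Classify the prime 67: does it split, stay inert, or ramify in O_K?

inert — (67) stays prime in O_K

Since -106 ≢ 1 mod 4, the ring of integers is ℤ[√-106] with discriminant 4·(-106) = -424.
disc(K) = -424 is not divisible by 67; 67 is unramified.
Euler's criterion: (-106)^33 mod 67 = 66. Thus (-106|67) = -1.
(-106/67) = -1, so 67 is inert.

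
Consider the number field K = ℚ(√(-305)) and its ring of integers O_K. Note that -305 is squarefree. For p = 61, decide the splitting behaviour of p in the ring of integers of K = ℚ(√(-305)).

d = -305 ≡ 3 (mod 4), so O_K = ℤ[√-305] and disc(K) = 4d = -1220.
Ramification test: 61 | -1220. The prime 61 ramifies in K.

ramified — (61) = 𝔭²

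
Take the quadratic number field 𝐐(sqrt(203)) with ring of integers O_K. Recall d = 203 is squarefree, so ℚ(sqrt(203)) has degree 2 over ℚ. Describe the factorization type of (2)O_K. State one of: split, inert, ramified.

203 mod 4 = 3, hence disc K = 4·203 = 812 and O_K = ℤ[√203].
disc(K) = 812 = 2·406, so p = 2 is ramified.

p ramifies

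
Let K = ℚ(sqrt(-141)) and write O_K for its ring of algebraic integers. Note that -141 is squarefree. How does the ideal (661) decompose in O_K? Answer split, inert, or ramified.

Since -141 ≢ 1 mod 4, the ring of integers is ℤ[√-141] with discriminant 4·(-141) = -564.
disc(K) = -564 is not divisible by 661; 661 is unramified.
Legendre symbol by Euler's criterion: (-141/661) ≡ (-141)^330 ≡ 1 (mod 661), i.e. (-141/661) = 1.
d is a quadratic residue mod p, hence 661 splits in O_K.

split — (661) = 𝔭₁𝔭₂ with 𝔭₁ ≠ 𝔭₂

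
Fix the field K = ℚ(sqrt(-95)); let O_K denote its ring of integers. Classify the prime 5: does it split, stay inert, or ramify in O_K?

Since -95 ≡ 1 mod 4, the ring of integers is ℤ[(1+√-95)/2] with discriminant -95.
Ramification test: 5 | -95. The prime 5 ramifies in K.

ramified — (5) = 𝔭²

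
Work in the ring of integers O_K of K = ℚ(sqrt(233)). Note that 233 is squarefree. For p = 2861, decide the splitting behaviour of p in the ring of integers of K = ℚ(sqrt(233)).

remains prime (inert)

Since 233 ≡ 1 mod 4, the ring of integers is ℤ[(1+√233)/2] with discriminant 233.
Since gcd(2861, 233) = 1 the prime 2861 does not ramify.
Legendre symbol by Euler's criterion: (233/2861) ≡ 233^1430 ≡ 2860 (mod 2861), i.e. (233/2861) = -1.
(233/2861) = -1, so 2861 is inert.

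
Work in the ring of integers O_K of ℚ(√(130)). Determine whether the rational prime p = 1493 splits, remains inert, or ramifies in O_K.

remains prime (inert)

130 mod 4 = 2, hence disc K = 4·130 = 520 and O_K = ℤ[√130].
1493 ∤ 520, so 1493 is unramified.
Compute (130/1493) via Euler: 130^((1493-1)/2) mod 1493 = 1492, so (130/1493) = -1.
d is a non-residue mod p, hence 1493 remains inert in O_K.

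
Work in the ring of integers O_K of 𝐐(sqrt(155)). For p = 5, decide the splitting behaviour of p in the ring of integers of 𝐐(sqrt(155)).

Since 155 ≢ 1 mod 4, the ring of integers is ℤ[√155] with discriminant 4·155 = 620.
disc(K) = 620 = 5·124, so p = 5 is ramified.

ramified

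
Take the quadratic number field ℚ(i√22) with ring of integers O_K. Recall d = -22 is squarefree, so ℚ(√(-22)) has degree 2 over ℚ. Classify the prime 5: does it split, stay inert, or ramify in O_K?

Since -22 ≢ 1 mod 4, the ring of integers is ℤ[√-22] with discriminant 4·(-22) = -88.
disc(K) = -88 is not divisible by 5; 5 is unramified.
Euler's criterion: (-22)^2 mod 5 = 4. Thus (-22|5) = -1.
Legendre symbol -1 ⇒ 5 is inert.

remains prime (inert)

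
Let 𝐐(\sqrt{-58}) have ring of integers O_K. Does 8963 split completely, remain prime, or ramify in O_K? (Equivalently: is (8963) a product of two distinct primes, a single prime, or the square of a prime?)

inert

-58 mod 4 = 2, hence disc K = 4·(-58) = -232 and O_K = ℤ[√-58].
disc(K) = -232 is not divisible by 8963; 8963 is unramified.
(-58/8963) = 8905^4481 mod 8963 = 8962, giving Legendre symbol -1.
Legendre symbol -1 ⇒ 8963 is inert.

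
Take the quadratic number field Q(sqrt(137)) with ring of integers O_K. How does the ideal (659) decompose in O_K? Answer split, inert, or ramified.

659 remains inert

137 mod 4 = 1, hence disc K = 137 and O_K = ℤ[(1+√137)/2].
659 ∤ 137, so 659 is unramified.
Legendre symbol by Euler's criterion: (137/659) ≡ 137^329 ≡ 658 (mod 659), i.e. (137/659) = -1.
d is a non-residue mod p, hence 659 remains inert in O_K.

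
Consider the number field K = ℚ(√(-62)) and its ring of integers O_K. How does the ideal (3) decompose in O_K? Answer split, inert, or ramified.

p splits

-62 mod 4 = 2, hence disc K = 4·(-62) = -248 and O_K = ℤ[√-62].
3 ∤ -248, so 3 is unramified.
(-62/3) = 1^1 mod 3 = 1, giving Legendre symbol 1.
d is a quadratic residue mod p, hence 3 splits in O_K.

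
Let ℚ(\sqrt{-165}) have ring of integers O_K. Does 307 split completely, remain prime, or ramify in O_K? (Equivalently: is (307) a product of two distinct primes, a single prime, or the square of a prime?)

-165 mod 4 = 3, hence disc K = 4·(-165) = -660 and O_K = ℤ[√-165].
disc(K) = -660 is not divisible by 307; 307 is unramified.
(-165/307) = 142^153 mod 307 = 306, giving Legendre symbol -1.
Legendre symbol -1 ⇒ 307 is inert.

307 remains inert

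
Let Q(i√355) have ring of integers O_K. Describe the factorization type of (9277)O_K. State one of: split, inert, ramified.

p splits

Since -355 ≡ 1 mod 4, the ring of integers is ℤ[(1+√-355)/2] with discriminant -355.
Since gcd(9277, -355) = 1 the prime 9277 does not ramify.
Compute (-355/9277) via Euler: 8922^((9277-1)/2) mod 9277 = 1, so (-355/9277) = 1.
d is a quadratic residue mod p, hence 9277 splits in O_K.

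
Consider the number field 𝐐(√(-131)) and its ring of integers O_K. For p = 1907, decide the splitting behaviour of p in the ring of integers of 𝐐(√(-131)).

1907 remains inert

-131 mod 4 = 1, hence disc K = -131 and O_K = ℤ[(1+√-131)/2].
disc(K) = -131 is not divisible by 1907; 1907 is unramified.
Legendre symbol by Euler's criterion: (-131/1907) ≡ (-131)^953 ≡ 1906 (mod 1907), i.e. (-131/1907) = -1.
d is a non-residue mod p, hence 1907 remains inert in O_K.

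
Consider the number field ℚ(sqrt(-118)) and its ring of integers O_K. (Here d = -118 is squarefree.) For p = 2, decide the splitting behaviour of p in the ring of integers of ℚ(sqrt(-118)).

Since -118 ≢ 1 mod 4, the ring of integers is ℤ[√-118] with discriminant 4·(-118) = -472.
Ramification test: 2 | -472. The prime 2 ramifies in K.

2 is ramified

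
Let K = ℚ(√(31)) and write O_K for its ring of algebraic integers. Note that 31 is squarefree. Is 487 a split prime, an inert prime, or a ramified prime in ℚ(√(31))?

p splits

d = 31 ≡ 3 (mod 4), so O_K = ℤ[√31] and disc(K) = 4d = 124.
487 ∤ 124, so 487 is unramified.
Compute (31/487) via Euler: 31^((487-1)/2) mod 487 = 1, so (31/487) = 1.
d is a quadratic residue mod p, hence 487 splits in O_K.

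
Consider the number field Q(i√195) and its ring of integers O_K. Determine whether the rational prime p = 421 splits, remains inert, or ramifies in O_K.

remains prime (inert)

Since -195 ≡ 1 mod 4, the ring of integers is ℤ[(1+√-195)/2] with discriminant -195.
Since gcd(421, -195) = 1 the prime 421 does not ramify.
(-195/421) = 226^210 mod 421 = 420, giving Legendre symbol -1.
d is a non-residue mod p, hence 421 remains inert in O_K.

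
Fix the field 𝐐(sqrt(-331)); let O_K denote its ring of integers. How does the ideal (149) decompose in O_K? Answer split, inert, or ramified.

p splits

-331 mod 4 = 1, hence disc K = -331 and O_K = ℤ[(1+√-331)/2].
Since gcd(149, -331) = 1 the prime 149 does not ramify.
Euler's criterion: (-331)^74 mod 149 = 1. Thus (-331|149) = 1.
(-331/149) = 1, so 149 splits.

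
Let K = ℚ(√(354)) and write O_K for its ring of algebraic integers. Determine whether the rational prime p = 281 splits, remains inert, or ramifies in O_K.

inert — (281) stays prime in O_K

d = 354 ≡ 2 (mod 4), so O_K = ℤ[√354] and disc(K) = 4d = 1416.
disc(K) = 1416 is not divisible by 281; 281 is unramified.
Compute (354/281) via Euler: 73^((281-1)/2) mod 281 = 280, so (354/281) = -1.
Legendre symbol -1 ⇒ 281 is inert.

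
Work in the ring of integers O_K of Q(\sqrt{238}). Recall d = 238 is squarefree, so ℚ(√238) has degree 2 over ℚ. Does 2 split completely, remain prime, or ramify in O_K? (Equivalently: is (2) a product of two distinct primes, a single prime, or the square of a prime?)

d = 238 ≡ 2 (mod 4), so O_K = ℤ[√238] and disc(K) = 4d = 952.
disc(K) = 952 = 2·476, so p = 2 is ramified.

p ramifies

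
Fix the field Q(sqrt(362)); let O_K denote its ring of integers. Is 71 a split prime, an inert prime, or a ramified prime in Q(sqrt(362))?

d = 362 ≡ 2 (mod 4), so O_K = ℤ[√362] and disc(K) = 4d = 1448.
disc(K) = 1448 is not divisible by 71; 71 is unramified.
(362/71) = 7^35 mod 71 = 70, giving Legendre symbol -1.
d is a non-residue mod p, hence 71 remains inert in O_K.

71 remains inert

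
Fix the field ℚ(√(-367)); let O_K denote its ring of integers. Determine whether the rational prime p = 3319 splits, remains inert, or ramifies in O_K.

splits completely

-367 mod 4 = 1, hence disc K = -367 and O_K = ℤ[(1+√-367)/2].
disc(K) = -367 is not divisible by 3319; 3319 is unramified.
Compute (-367/3319) via Euler: 2952^((3319-1)/2) mod 3319 = 1, so (-367/3319) = 1.
d is a quadratic residue mod p, hence 3319 splits in O_K.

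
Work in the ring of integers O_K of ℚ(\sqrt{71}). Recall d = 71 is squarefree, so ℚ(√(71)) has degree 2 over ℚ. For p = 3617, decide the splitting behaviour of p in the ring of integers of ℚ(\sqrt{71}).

3617 remains inert

71 mod 4 = 3, hence disc K = 4·71 = 284 and O_K = ℤ[√71].
disc(K) = 284 is not divisible by 3617; 3617 is unramified.
Legendre symbol by Euler's criterion: (71/3617) ≡ 71^1808 ≡ 3616 (mod 3617), i.e. (71/3617) = -1.
d is a non-residue mod p, hence 3617 remains inert in O_K.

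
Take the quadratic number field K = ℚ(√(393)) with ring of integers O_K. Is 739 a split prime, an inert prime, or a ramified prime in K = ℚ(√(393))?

d = 393 ≡ 1 (mod 4), so O_K = ℤ[(1+√393)/2] and disc(K) = d = 393.
739 ∤ 393, so 739 is unramified.
Legendre symbol by Euler's criterion: (393/739) ≡ 393^369 ≡ 1 (mod 739), i.e. (393/739) = 1.
(393/739) = 1, so 739 splits.

split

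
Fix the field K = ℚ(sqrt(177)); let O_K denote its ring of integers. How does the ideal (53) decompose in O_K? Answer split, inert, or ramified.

inert

177 mod 4 = 1, hence disc K = 177 and O_K = ℤ[(1+√177)/2].
disc(K) = 177 is not divisible by 53; 53 is unramified.
(177/53) = 18^26 mod 53 = 52, giving Legendre symbol -1.
d is a non-residue mod p, hence 53 remains inert in O_K.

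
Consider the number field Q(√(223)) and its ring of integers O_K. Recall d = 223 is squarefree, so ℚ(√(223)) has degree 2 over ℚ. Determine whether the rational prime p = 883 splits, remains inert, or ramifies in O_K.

d = 223 ≡ 3 (mod 4), so O_K = ℤ[√223] and disc(K) = 4d = 892.
Since gcd(883, 892) = 1 the prime 883 does not ramify.
(223/883) = 223^441 mod 883 = 1, giving Legendre symbol 1.
Legendre symbol 1 ⇒ 883 is split.

883 splits in O_K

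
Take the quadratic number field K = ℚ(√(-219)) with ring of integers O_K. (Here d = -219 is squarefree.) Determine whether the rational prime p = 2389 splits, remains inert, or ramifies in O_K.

-219 mod 4 = 1, hence disc K = -219 and O_K = ℤ[(1+√-219)/2].
disc(K) = -219 is not divisible by 2389; 2389 is unramified.
Compute (-219/2389) via Euler: 2170^((2389-1)/2) mod 2389 = 2388, so (-219/2389) = -1.
d is a non-residue mod p, hence 2389 remains inert in O_K.

inert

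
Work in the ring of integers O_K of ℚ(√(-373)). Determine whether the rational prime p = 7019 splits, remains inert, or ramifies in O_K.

7019 remains inert

-373 mod 4 = 3, hence disc K = 4·(-373) = -1492 and O_K = ℤ[√-373].
7019 ∤ -1492, so 7019 is unramified.
Euler's criterion: (-373)^3509 mod 7019 = 7018. Thus (-373|7019) = -1.
(-373/7019) = -1, so 7019 is inert.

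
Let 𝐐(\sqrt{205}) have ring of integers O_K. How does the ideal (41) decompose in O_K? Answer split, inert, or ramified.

205 mod 4 = 1, hence disc K = 205 and O_K = ℤ[(1+√205)/2].
41 divides disc(K) = 205, so 41 ramifies.

ramified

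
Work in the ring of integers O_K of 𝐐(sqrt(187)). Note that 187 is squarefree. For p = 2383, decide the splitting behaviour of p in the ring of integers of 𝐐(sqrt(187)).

inert

Since 187 ≢ 1 mod 4, the ring of integers is ℤ[√187] with discriminant 4·187 = 748.
2383 ∤ 748, so 2383 is unramified.
Legendre symbol by Euler's criterion: (187/2383) ≡ 187^1191 ≡ 2382 (mod 2383), i.e. (187/2383) = -1.
(187/2383) = -1, so 2383 is inert.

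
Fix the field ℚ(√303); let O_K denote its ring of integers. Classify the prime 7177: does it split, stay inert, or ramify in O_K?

split

Since 303 ≢ 1 mod 4, the ring of integers is ℤ[√303] with discriminant 4·303 = 1212.
7177 ∤ 1212, so 7177 is unramified.
Euler's criterion: 303^3588 mod 7177 = 1. Thus (303|7177) = 1.
d is a quadratic residue mod p, hence 7177 splits in O_K.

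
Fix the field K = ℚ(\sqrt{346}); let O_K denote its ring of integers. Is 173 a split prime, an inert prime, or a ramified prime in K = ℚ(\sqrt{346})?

d = 346 ≡ 2 (mod 4), so O_K = ℤ[√346] and disc(K) = 4d = 1384.
disc(K) = 1384 = 173·8, so p = 173 is ramified.

173 is ramified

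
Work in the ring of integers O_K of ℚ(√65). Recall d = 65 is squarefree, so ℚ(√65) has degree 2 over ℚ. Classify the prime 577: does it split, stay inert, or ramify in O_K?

p splits

Since 65 ≡ 1 mod 4, the ring of integers is ℤ[(1+√65)/2] with discriminant 65.
Since gcd(577, 65) = 1 the prime 577 does not ramify.
Compute (65/577) via Euler: 65^((577-1)/2) mod 577 = 1, so (65/577) = 1.
(65/577) = 1, so 577 splits.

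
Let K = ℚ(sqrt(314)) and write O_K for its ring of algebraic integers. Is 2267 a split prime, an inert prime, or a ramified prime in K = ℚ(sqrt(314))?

split — (2267) = 𝔭₁𝔭₂ with 𝔭₁ ≠ 𝔭₂

Since 314 ≢ 1 mod 4, the ring of integers is ℤ[√314] with discriminant 4·314 = 1256.
Since gcd(2267, 1256) = 1 the prime 2267 does not ramify.
(314/2267) = 314^1133 mod 2267 = 1, giving Legendre symbol 1.
d is a quadratic residue mod p, hence 2267 splits in O_K.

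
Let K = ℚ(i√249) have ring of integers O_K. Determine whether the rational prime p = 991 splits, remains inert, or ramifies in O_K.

-249 mod 4 = 3, hence disc K = 4·(-249) = -996 and O_K = ℤ[√-249].
Since gcd(991, -996) = 1 the prime 991 does not ramify.
Euler's criterion: (-249)^495 mod 991 = 990. Thus (-249|991) = -1.
Legendre symbol -1 ⇒ 991 is inert.

p is inert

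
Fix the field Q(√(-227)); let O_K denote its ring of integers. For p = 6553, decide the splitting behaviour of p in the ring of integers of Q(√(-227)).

-227 mod 4 = 1, hence disc K = -227 and O_K = ℤ[(1+√-227)/2].
disc(K) = -227 is not divisible by 6553; 6553 is unramified.
Compute (-227/6553) via Euler: 6326^((6553-1)/2) mod 6553 = 6552, so (-227/6553) = -1.
Legendre symbol -1 ⇒ 6553 is inert.

remains prime (inert)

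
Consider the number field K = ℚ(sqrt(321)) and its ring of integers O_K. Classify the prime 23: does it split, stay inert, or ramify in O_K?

p is inert

Since 321 ≡ 1 mod 4, the ring of integers is ℤ[(1+√321)/2] with discriminant 321.
disc(K) = 321 is not divisible by 23; 23 is unramified.
Compute (321/23) via Euler: 22^((23-1)/2) mod 23 = 22, so (321/23) = -1.
(321/23) = -1, so 23 is inert.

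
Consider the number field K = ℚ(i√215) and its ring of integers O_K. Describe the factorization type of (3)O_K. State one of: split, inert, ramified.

Since -215 ≡ 1 mod 4, the ring of integers is ℤ[(1+√-215)/2] with discriminant -215.
disc(K) = -215 is not divisible by 3; 3 is unramified.
Legendre symbol by Euler's criterion: (-215/3) ≡ (-215)^1 ≡ 1 (mod 3), i.e. (-215/3) = 1.
Legendre symbol 1 ⇒ 3 is split.

split — (3) = 𝔭₁𝔭₂ with 𝔭₁ ≠ 𝔭₂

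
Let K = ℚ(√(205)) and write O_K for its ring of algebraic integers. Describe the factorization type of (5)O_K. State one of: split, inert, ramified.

ramified — (5) = 𝔭²

d = 205 ≡ 1 (mod 4), so O_K = ℤ[(1+√205)/2] and disc(K) = d = 205.
disc(K) = 205 = 5·41, so p = 5 is ramified.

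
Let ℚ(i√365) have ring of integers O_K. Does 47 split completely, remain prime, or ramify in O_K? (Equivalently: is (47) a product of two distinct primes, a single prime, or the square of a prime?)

d = -365 ≡ 3 (mod 4), so O_K = ℤ[√-365] and disc(K) = 4d = -1460.
disc(K) = -1460 is not divisible by 47; 47 is unramified.
Compute (-365/47) via Euler: 11^((47-1)/2) mod 47 = 46, so (-365/47) = -1.
Legendre symbol -1 ⇒ 47 is inert.

inert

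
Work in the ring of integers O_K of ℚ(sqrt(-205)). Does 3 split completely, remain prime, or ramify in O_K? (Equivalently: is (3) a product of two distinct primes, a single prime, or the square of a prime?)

d = -205 ≡ 3 (mod 4), so O_K = ℤ[√-205] and disc(K) = 4d = -820.
3 ∤ -820, so 3 is unramified.
Euler's criterion: (-205)^1 mod 3 = 2. Thus (-205|3) = -1.
Legendre symbol -1 ⇒ 3 is inert.

remains prime (inert)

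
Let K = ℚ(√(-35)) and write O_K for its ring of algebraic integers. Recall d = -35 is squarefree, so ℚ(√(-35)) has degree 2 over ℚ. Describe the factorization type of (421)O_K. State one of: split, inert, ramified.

p splits

Since -35 ≡ 1 mod 4, the ring of integers is ℤ[(1+√-35)/2] with discriminant -35.
Since gcd(421, -35) = 1 the prime 421 does not ramify.
Legendre symbol by Euler's criterion: (-35/421) ≡ (-35)^210 ≡ 1 (mod 421), i.e. (-35/421) = 1.
d is a quadratic residue mod p, hence 421 splits in O_K.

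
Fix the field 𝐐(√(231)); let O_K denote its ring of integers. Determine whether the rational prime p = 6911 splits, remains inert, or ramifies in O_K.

d = 231 ≡ 3 (mod 4), so O_K = ℤ[√231] and disc(K) = 4d = 924.
6911 ∤ 924, so 6911 is unramified.
Compute (231/6911) via Euler: 231^((6911-1)/2) mod 6911 = 1, so (231/6911) = 1.
d is a quadratic residue mod p, hence 6911 splits in O_K.

6911 splits in O_K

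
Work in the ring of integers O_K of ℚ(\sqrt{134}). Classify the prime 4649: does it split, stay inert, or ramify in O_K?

134 mod 4 = 2, hence disc K = 4·134 = 536 and O_K = ℤ[√134].
4649 ∤ 536, so 4649 is unramified.
Legendre symbol by Euler's criterion: (134/4649) ≡ 134^2324 ≡ 1 (mod 4649), i.e. (134/4649) = 1.
(134/4649) = 1, so 4649 splits.

split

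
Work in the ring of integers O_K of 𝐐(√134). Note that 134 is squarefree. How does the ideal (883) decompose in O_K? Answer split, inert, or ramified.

134 mod 4 = 2, hence disc K = 4·134 = 536 and O_K = ℤ[√134].
Since gcd(883, 536) = 1 the prime 883 does not ramify.
Euler's criterion: 134^441 mod 883 = 882. Thus (134|883) = -1.
d is a non-residue mod p, hence 883 remains inert in O_K.

inert — (883) stays prime in O_K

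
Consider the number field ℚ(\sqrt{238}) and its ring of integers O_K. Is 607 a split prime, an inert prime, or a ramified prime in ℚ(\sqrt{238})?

238 mod 4 = 2, hence disc K = 4·238 = 952 and O_K = ℤ[√238].
607 ∤ 952, so 607 is unramified.
Compute (238/607) via Euler: 238^((607-1)/2) mod 607 = 606, so (238/607) = -1.
(238/607) = -1, so 607 is inert.

p is inert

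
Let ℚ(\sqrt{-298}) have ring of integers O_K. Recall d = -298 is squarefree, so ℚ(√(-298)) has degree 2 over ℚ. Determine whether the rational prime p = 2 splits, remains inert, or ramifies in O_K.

p ramifies

d = -298 ≡ 2 (mod 4), so O_K = ℤ[√-298] and disc(K) = 4d = -1192.
disc(K) = -1192 = 2·(-596), so p = 2 is ramified.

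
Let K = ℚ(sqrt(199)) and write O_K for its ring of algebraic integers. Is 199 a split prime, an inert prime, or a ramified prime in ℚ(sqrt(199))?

199 mod 4 = 3, hence disc K = 4·199 = 796 and O_K = ℤ[√199].
199 divides disc(K) = 796, so 199 ramifies.

ramifies in O_K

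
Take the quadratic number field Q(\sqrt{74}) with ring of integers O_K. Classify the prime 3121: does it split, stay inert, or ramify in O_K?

inert — (3121) stays prime in O_K

d = 74 ≡ 2 (mod 4), so O_K = ℤ[√74] and disc(K) = 4d = 296.
Since gcd(3121, 296) = 1 the prime 3121 does not ramify.
Compute (74/3121) via Euler: 74^((3121-1)/2) mod 3121 = 3120, so (74/3121) = -1.
(74/3121) = -1, so 3121 is inert.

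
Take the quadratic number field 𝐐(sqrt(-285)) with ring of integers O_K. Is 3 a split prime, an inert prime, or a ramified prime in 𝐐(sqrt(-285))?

Since -285 ≢ 1 mod 4, the ring of integers is ℤ[√-285] with discriminant 4·(-285) = -1140.
disc(K) = -1140 = 3·(-380), so p = 3 is ramified.

ramifies in O_K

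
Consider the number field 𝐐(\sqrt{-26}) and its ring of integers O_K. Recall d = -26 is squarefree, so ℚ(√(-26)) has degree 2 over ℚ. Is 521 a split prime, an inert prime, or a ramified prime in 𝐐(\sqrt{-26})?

Since -26 ≢ 1 mod 4, the ring of integers is ℤ[√-26] with discriminant 4·(-26) = -104.
521 ∤ -104, so 521 is unramified.
Euler's criterion: (-26)^260 mod 521 = 1. Thus (-26|521) = 1.
d is a quadratic residue mod p, hence 521 splits in O_K.

521 splits in O_K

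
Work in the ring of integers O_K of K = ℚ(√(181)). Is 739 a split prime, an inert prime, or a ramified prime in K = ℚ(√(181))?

split

Since 181 ≡ 1 mod 4, the ring of integers is ℤ[(1+√181)/2] with discriminant 181.
disc(K) = 181 is not divisible by 739; 739 is unramified.
(181/739) = 181^369 mod 739 = 1, giving Legendre symbol 1.
Legendre symbol 1 ⇒ 739 is split.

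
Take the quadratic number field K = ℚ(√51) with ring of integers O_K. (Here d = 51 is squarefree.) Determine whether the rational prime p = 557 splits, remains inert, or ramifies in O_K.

Since 51 ≢ 1 mod 4, the ring of integers is ℤ[√51] with discriminant 4·51 = 204.
Since gcd(557, 204) = 1 the prime 557 does not ramify.
Legendre symbol by Euler's criterion: (51/557) ≡ 51^278 ≡ 556 (mod 557), i.e. (51/557) = -1.
(51/557) = -1, so 557 is inert.

p is inert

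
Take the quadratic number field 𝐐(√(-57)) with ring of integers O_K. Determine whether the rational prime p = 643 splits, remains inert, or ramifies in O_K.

p is inert

d = -57 ≡ 3 (mod 4), so O_K = ℤ[√-57] and disc(K) = 4d = -228.
Since gcd(643, -228) = 1 the prime 643 does not ramify.
Legendre symbol by Euler's criterion: (-57/643) ≡ (-57)^321 ≡ 642 (mod 643), i.e. (-57/643) = -1.
(-57/643) = -1, so 643 is inert.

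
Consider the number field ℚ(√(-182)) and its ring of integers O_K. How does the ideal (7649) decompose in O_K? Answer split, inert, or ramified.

7649 splits in O_K

d = -182 ≡ 2 (mod 4), so O_K = ℤ[√-182] and disc(K) = 4d = -728.
Since gcd(7649, -728) = 1 the prime 7649 does not ramify.
(-182/7649) = 7467^3824 mod 7649 = 1, giving Legendre symbol 1.
(-182/7649) = 1, so 7649 splits.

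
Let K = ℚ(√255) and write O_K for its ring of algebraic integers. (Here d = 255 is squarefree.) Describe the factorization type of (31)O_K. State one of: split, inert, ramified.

split

Since 255 ≢ 1 mod 4, the ring of integers is ℤ[√255] with discriminant 4·255 = 1020.
disc(K) = 1020 is not divisible by 31; 31 is unramified.
Legendre symbol by Euler's criterion: (255/31) ≡ 255^15 ≡ 1 (mod 31), i.e. (255/31) = 1.
d is a quadratic residue mod p, hence 31 splits in O_K.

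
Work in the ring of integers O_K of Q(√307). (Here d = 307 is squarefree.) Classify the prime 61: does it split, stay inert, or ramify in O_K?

307 mod 4 = 3, hence disc K = 4·307 = 1228 and O_K = ℤ[√307].
61 ∤ 1228, so 61 is unramified.
(307/61) = 2^30 mod 61 = 60, giving Legendre symbol -1.
d is a non-residue mod p, hence 61 remains inert in O_K.

61 remains inert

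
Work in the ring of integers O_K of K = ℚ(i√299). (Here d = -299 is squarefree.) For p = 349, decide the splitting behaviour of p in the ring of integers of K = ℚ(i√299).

-299 mod 4 = 1, hence disc K = -299 and O_K = ℤ[(1+√-299)/2].
349 ∤ -299, so 349 is unramified.
(-299/349) = 50^174 mod 349 = 348, giving Legendre symbol -1.
(-299/349) = -1, so 349 is inert.

remains prime (inert)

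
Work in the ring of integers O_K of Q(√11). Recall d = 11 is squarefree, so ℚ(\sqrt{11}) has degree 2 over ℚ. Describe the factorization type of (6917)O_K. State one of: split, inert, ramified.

Since 11 ≢ 1 mod 4, the ring of integers is ℤ[√11] with discriminant 4·11 = 44.
Since gcd(6917, 44) = 1 the prime 6917 does not ramify.
Legendre symbol by Euler's criterion: (11/6917) ≡ 11^3458 ≡ 1 (mod 6917), i.e. (11/6917) = 1.
Legendre symbol 1 ⇒ 6917 is split.

split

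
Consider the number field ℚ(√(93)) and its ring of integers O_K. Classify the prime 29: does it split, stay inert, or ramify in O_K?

Since 93 ≡ 1 mod 4, the ring of integers is ℤ[(1+√93)/2] with discriminant 93.
29 ∤ 93, so 29 is unramified.
Euler's criterion: 93^14 mod 29 = 1. Thus (93|29) = 1.
Legendre symbol 1 ⇒ 29 is split.

p splits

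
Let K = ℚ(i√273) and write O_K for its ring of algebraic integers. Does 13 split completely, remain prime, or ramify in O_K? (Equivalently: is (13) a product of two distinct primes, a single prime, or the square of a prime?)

13 is ramified

d = -273 ≡ 3 (mod 4), so O_K = ℤ[√-273] and disc(K) = 4d = -1092.
disc(K) = -1092 = 13·(-84), so p = 13 is ramified.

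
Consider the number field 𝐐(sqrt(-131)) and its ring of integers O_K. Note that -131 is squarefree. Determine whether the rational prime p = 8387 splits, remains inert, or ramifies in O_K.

split

d = -131 ≡ 1 (mod 4), so O_K = ℤ[(1+√-131)/2] and disc(K) = d = -131.
disc(K) = -131 is not divisible by 8387; 8387 is unramified.
Legendre symbol by Euler's criterion: (-131/8387) ≡ (-131)^4193 ≡ 1 (mod 8387), i.e. (-131/8387) = 1.
(-131/8387) = 1, so 8387 splits.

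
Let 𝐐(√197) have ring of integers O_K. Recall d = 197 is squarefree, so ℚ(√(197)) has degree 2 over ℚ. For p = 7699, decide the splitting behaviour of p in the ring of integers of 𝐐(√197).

splits completely

Since 197 ≡ 1 mod 4, the ring of integers is ℤ[(1+√197)/2] with discriminant 197.
7699 ∤ 197, so 7699 is unramified.
Euler's criterion: 197^3849 mod 7699 = 1. Thus (197|7699) = 1.
d is a quadratic residue mod p, hence 7699 splits in O_K.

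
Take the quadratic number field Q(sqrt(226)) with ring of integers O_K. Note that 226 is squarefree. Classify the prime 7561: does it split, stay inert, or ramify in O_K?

inert

Since 226 ≢ 1 mod 4, the ring of integers is ℤ[√226] with discriminant 4·226 = 904.
disc(K) = 904 is not divisible by 7561; 7561 is unramified.
Euler's criterion: 226^3780 mod 7561 = 7560. Thus (226|7561) = -1.
d is a non-residue mod p, hence 7561 remains inert in O_K.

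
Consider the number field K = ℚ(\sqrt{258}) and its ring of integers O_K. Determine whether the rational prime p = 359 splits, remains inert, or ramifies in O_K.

remains prime (inert)

258 mod 4 = 2, hence disc K = 4·258 = 1032 and O_K = ℤ[√258].
359 ∤ 1032, so 359 is unramified.
Euler's criterion: 258^179 mod 359 = 358. Thus (258|359) = -1.
Legendre symbol -1 ⇒ 359 is inert.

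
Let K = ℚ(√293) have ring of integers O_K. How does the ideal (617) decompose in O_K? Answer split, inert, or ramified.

293 mod 4 = 1, hence disc K = 293 and O_K = ℤ[(1+√293)/2].
Since gcd(617, 293) = 1 the prime 617 does not ramify.
Compute (293/617) via Euler: 293^((617-1)/2) mod 617 = 1, so (293/617) = 1.
d is a quadratic residue mod p, hence 617 splits in O_K.

split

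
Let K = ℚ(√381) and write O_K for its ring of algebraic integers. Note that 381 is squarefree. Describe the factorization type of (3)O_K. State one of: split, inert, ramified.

3 is ramified

d = 381 ≡ 1 (mod 4), so O_K = ℤ[(1+√381)/2] and disc(K) = d = 381.
disc(K) = 381 = 3·127, so p = 3 is ramified.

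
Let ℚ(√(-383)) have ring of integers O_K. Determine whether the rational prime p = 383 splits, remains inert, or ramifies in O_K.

ramifies in O_K

-383 mod 4 = 1, hence disc K = -383 and O_K = ℤ[(1+√-383)/2].
disc(K) = -383 = 383·(-1), so p = 383 is ramified.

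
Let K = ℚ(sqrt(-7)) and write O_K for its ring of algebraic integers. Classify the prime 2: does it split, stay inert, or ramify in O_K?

Since -7 ≡ 1 mod 4, the ring of integers is ℤ[(1+√-7)/2] with discriminant -7.
Since gcd(2, -7) = 1 the prime 2 does not ramify.
For p = 2 with d ≡ 1 (mod 4): d mod 8 = 1, so 2 splits.

split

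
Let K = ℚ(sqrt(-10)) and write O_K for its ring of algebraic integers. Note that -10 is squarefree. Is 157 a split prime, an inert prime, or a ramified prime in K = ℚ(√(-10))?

split — (157) = 𝔭₁𝔭₂ with 𝔭₁ ≠ 𝔭₂

-10 mod 4 = 2, hence disc K = 4·(-10) = -40 and O_K = ℤ[√-10].
Since gcd(157, -40) = 1 the prime 157 does not ramify.
Compute (-10/157) via Euler: 147^((157-1)/2) mod 157 = 1, so (-10/157) = 1.
d is a quadratic residue mod p, hence 157 splits in O_K.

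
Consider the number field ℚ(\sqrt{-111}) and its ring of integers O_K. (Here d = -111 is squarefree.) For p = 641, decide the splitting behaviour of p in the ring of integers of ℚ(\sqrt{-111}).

-111 mod 4 = 1, hence disc K = -111 and O_K = ℤ[(1+√-111)/2].
641 ∤ -111, so 641 is unramified.
Compute (-111/641) via Euler: 530^((641-1)/2) mod 641 = 640, so (-111/641) = -1.
d is a non-residue mod p, hence 641 remains inert in O_K.

inert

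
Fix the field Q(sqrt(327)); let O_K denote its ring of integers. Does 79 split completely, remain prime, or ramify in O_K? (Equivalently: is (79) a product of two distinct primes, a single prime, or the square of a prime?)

p splits

Since 327 ≢ 1 mod 4, the ring of integers is ℤ[√327] with discriminant 4·327 = 1308.
disc(K) = 1308 is not divisible by 79; 79 is unramified.
Legendre symbol by Euler's criterion: (327/79) ≡ 327^39 ≡ 1 (mod 79), i.e. (327/79) = 1.
d is a quadratic residue mod p, hence 79 splits in O_K.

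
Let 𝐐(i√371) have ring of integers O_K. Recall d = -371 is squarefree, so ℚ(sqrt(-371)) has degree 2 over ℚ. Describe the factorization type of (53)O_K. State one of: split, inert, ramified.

-371 mod 4 = 1, hence disc K = -371 and O_K = ℤ[(1+√-371)/2].
Ramification test: 53 | -371. The prime 53 ramifies in K.

ramified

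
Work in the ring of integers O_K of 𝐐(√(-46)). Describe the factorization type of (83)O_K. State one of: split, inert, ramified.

splits completely

d = -46 ≡ 2 (mod 4), so O_K = ℤ[√-46] and disc(K) = 4d = -184.
Since gcd(83, -184) = 1 the prime 83 does not ramify.
(-46/83) = 37^41 mod 83 = 1, giving Legendre symbol 1.
Legendre symbol 1 ⇒ 83 is split.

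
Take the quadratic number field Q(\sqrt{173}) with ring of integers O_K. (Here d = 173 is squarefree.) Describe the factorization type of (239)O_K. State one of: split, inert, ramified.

d = 173 ≡ 1 (mod 4), so O_K = ℤ[(1+√173)/2] and disc(K) = d = 173.
239 ∤ 173, so 239 is unramified.
Euler's criterion: 173^119 mod 239 = 238. Thus (173|239) = -1.
(173/239) = -1, so 239 is inert.

239 remains inert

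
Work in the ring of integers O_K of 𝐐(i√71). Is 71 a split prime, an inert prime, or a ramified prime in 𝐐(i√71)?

ramified — (71) = 𝔭²

Since -71 ≡ 1 mod 4, the ring of integers is ℤ[(1+√-71)/2] with discriminant -71.
disc(K) = -71 = 71·(-1), so p = 71 is ramified.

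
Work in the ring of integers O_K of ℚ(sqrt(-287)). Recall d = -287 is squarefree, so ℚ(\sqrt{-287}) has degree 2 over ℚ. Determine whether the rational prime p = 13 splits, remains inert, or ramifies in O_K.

split

-287 mod 4 = 1, hence disc K = -287 and O_K = ℤ[(1+√-287)/2].
disc(K) = -287 is not divisible by 13; 13 is unramified.
(-287/13) = 12^6 mod 13 = 1, giving Legendre symbol 1.
(-287/13) = 1, so 13 splits.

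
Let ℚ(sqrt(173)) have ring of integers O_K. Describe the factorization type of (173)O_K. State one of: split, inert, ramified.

d = 173 ≡ 1 (mod 4), so O_K = ℤ[(1+√173)/2] and disc(K) = d = 173.
Ramification test: 173 | 173. The prime 173 ramifies in K.

p ramifies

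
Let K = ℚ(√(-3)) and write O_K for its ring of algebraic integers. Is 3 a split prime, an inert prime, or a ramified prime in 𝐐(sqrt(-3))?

-3 mod 4 = 1, hence disc K = -3 and O_K = ℤ[(1+√-3)/2].
3 divides disc(K) = -3, so 3 ramifies.

ramifies in O_K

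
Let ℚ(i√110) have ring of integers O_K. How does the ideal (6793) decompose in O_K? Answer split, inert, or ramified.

-110 mod 4 = 2, hence disc K = 4·(-110) = -440 and O_K = ℤ[√-110].
disc(K) = -440 is not divisible by 6793; 6793 is unramified.
Compute (-110/6793) via Euler: 6683^((6793-1)/2) mod 6793 = 1, so (-110/6793) = 1.
d is a quadratic residue mod p, hence 6793 splits in O_K.

p splits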